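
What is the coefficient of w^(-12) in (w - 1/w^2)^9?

-36

General term: C(9,j)·(w)^j·(-1/w^2)^(9-j), with w-exponent 1j − 2(9−j) = 3j − 18.
Set 3j − 18 = -12: j = 2.
C(9,2) = 36; 1^2 = 1; (-1)^7 = -1.
Coefficient = 36 · 1 · (-1) = -36.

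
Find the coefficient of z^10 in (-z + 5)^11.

The general term is C(11,j)·(-z)^j·(5)^(11-j); the z^10 term has j = 10.
C(11,10) = 11.
Coefficient = C(11,10) · 5^1 = 11 · 5 = 55.

55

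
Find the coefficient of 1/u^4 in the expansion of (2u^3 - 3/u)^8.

General term: C(8,j)·(2u^3)^j·(-3/u)^(8-j), with u-exponent 3j − 1(8−j) = 4j − 8.
Set 4j − 8 = -4: j = 1.
C(8,1) = 8; 2^1 = 2; (-3)^7 = -2187.
Coefficient = 8 · 2 · (-2187) = -34992.

-34992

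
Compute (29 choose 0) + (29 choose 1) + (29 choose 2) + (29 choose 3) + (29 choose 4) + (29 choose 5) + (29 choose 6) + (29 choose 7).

1 + 29 + 406 + 3654 + 23751 + 118755 + 475020 + 1560780 = 2182396.

2182396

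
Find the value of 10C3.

120

C(10,3) = (10·9·8) / 3! = 720 / 6 = 120.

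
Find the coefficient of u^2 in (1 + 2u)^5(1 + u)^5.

100

Coefficient of u^2 = Σ_{j} C(5,j)·2^j·C(5,2-j)·1^(2-j) for j from 0 to 2.
= 10 + 50 + 40 = 100.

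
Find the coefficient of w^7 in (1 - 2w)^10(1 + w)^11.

Coefficient of w^7 = Σ_{j} C(10,j)·(-2)^j·C(11,7-j)·1^(7-j) for j from 0 to 7.
= 330 + (-9240) + 83160 + (-316800) + 554400 + (-443520) + 147840 + (-15360) = 810.

810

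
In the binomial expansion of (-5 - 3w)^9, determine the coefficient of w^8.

The general term is C(9,j)·(-5)^j·(-3w)^(9-j); the w^8 term has j = 1.
C(9,1) = 9.
Coefficient = C(9,1) · (-5)^1 · (-3)^8 = 9 · (-5) · 6561 = -295245.

-295245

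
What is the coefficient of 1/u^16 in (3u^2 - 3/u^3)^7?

15309

General term: C(7,j)·(3u^2)^j·(-3/u^3)^(7-j), with u-exponent 2j − 3(7−j) = 5j − 21.
Set 5j − 21 = -16: j = 1.
C(7,1) = 7; 3^1 = 3; (-3)^6 = 729.
Coefficient = 7 · 3 · 729 = 15309.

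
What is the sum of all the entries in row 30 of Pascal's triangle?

Setting x = 1 in (1+x)^30 gives Σ C(30,j) = 2^30 = 1073741824.

1073741824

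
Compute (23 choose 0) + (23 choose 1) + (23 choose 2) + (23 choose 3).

1 + 23 + 253 + 1771 = 2048.

2048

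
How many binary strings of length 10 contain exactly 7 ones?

120

Choose the 7 positions: C(10,7) = 120.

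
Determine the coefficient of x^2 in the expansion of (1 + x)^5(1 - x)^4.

-4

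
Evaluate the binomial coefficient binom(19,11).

75582

C(19,11) = C(19,8) by symmetry.
C(19,8) = (19·18·17·16·15·14·13·12) / 8! = 3047466240 / 40320 = 75582.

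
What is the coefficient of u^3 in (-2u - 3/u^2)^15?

General term: C(15,j)·(-2u)^j·(-3/u^2)^(15-j), with u-exponent 1j − 2(15−j) = 3j − 30.
Set 3j − 30 = 3: j = 11.
C(15,11) = 1365; (-2)^11 = -2048; (-3)^4 = 81.
Coefficient = 1365 · (-2048) · 81 = -226437120.

-226437120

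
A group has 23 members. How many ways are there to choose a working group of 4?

This is C(23,4) = 8855.

8855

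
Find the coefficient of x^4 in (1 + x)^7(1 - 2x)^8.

Coefficient of x^4 = Σ_{j} C(7,j)·1^j·C(8,4-j)·(-2)^(4-j) for j from 0 to 4.
= 1120 + (-3136) + 2352 + (-560) + 35 = -189.

-189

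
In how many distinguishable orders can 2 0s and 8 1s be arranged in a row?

Choose positions for the 0s: C(10,2) = 45.

45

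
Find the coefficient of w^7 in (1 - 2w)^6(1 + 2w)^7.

-2560

Coefficient of w^7 = Σ_{j} C(6,j)·(-2)^j·C(7,7-j)·2^(7-j) for j from 0 to 6.
= 128 + (-5376) + 40320 + (-89600) + 67200 + (-16128) + 896 = -2560.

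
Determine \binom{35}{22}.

C(35,22) = C(35,13) by symmetry.
C(35,13) = (35·34·33·32·31·30·29·28·27·26·25·24·23) / 13! = 9193186188426240000 / 6227020800 = 1476337800.

1476337800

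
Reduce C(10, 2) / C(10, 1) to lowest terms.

9/2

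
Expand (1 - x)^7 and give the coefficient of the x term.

The general term is C(7,j)·(1)^j·(-x)^(7-j); the x^1 term has j = 6.
C(7,6) = 7.
Coefficient = C(7,6) · (-1)^1 = 7 · (-1) = -7.

-7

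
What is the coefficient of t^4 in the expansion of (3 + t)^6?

The general term is C(6,j)·(3)^j·(t)^(6-j); the t^4 term has j = 2.
C(6,2) = 15.
Coefficient = C(6,2) · 3^2 = 15 · 9 = 135.

135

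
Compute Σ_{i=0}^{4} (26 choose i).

17902

1 + 26 + 325 + 2600 + 14950 = 17902.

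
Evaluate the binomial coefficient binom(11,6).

462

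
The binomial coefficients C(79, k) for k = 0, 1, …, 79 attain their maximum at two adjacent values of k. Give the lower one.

39

For odd n = 79, C(79,k) peaks at k = (n−1)/2 and (n+1)/2; the lower is 39.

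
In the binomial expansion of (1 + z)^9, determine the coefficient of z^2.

The general term is C(9,j)·(1)^j·(z)^(9-j); the z^2 term has j = 7.
C(9,7) = 36.
Coefficient = C(9,7) = 36.

36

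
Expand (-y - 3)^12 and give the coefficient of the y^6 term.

673596

The general term is C(12,j)·(-y)^j·(-3)^(12-j); the y^6 term has j = 6.
C(12,6) = 924.
Coefficient = C(12,6) · (-3)^6 = 924 · 729 = 673596.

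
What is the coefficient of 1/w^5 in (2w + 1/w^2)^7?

General term: C(7,j)·(2w)^j·(1/w^2)^(7-j), with w-exponent 1j − 2(7−j) = 3j − 14.
Set 3j − 14 = -5: j = 3.
C(7,3) = 35; 2^3 = 8; 1^4 = 1.
Coefficient = 35 · 8 · 1 = 280.

280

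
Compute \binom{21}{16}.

20349

C(21,16) = C(21,5) by symmetry.
C(21,5) = (21·20·19·18·17) / 5! = 2441880 / 120 = 20349.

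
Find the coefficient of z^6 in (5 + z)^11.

The general term is C(11,j)·(5)^j·(z)^(11-j); the z^6 term has j = 5.
C(11,5) = 462.
Coefficient = C(11,5) · 5^5 = 462 · 3125 = 1443750.

1443750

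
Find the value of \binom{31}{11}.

84672315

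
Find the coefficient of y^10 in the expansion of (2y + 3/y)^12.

73728

General term: C(12,j)·(2y)^j·(3/y)^(12-j), with y-exponent 1j − 1(12−j) = 2j − 12.
Set 2j − 12 = 10: j = 11.
C(12,11) = 12; 2^11 = 2048; 3^1 = 3.
Coefficient = 12 · 2048 · 3 = 73728.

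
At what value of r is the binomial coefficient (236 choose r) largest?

118

C(236,r) is maximized at r = 236/2 = 118.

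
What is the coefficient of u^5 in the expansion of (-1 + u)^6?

-6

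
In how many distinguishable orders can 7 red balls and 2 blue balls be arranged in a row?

36

Choose positions for the red balls: C(9,7) = 36.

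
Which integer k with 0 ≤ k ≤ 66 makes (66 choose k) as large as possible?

33

C(66,k) is maximized at k = 66/2 = 33.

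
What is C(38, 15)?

C(38,15) = (38·37·36·35·34·33·32·31·30·29·28·27·26·25·24) / 15! = 20231404874494894080000 / 1307674368000 = 15471286560.

15471286560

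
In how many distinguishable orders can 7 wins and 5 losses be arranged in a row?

Choose positions for the wins: C(12,7) = 792.

792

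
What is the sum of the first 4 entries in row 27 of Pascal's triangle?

3304

1 + 27 + 351 + 2925 = 3304.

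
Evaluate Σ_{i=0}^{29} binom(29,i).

536870912

The entries of row 29 sum to 2^29 = 536870912.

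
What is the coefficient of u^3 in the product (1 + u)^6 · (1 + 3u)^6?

Coefficient of u^3 = Σ_{j} C(6,j)·1^j·C(6,3-j)·3^(3-j) for j from 0 to 3.
= 540 + 810 + 270 + 20 = 1640.

1640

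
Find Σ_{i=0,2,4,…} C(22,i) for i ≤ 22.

2097152

Even-i terms of row 22 sum to 2^21 = 2097152.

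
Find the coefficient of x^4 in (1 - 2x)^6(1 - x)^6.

2355

Coefficient of x^4 = Σ_{j} C(6,j)·(-2)^j·C(6,4-j)·(-1)^(4-j) for j from 0 to 4.
= 15 + 240 + 900 + 960 + 240 = 2355.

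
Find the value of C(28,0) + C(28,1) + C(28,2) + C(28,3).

3683

1 + 28 + 378 + 3276 = 3683.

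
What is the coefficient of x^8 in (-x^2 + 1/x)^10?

210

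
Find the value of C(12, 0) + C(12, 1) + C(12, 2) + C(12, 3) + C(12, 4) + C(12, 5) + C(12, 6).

1 + 12 + 66 + 220 + 495 + 792 + 924 = 2510.

2510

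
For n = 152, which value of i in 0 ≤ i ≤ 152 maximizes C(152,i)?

76

C(152,i) is maximized at i = 152/2 = 76.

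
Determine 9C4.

126

C(9,4) = (9·8·7·6) / 4! = 3024 / 24 = 126.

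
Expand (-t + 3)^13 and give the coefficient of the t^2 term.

The general term is C(13,j)·(-t)^j·(3)^(13-j); the t^2 term has j = 2.
C(13,2) = 78.
Coefficient = C(13,2) · 3^11 = 78 · 177147 = 13817466.

13817466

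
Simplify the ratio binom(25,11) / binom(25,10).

C(n,k+1)/C(n,k) = (n−k)/(k+1) = (25−10)/(10+1) = 15/11.

15/11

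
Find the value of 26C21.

65780

C(26,21) = C(26,5) by symmetry.
C(26,5) = (26·25·24·23·22) / 5! = 7893600 / 120 = 65780.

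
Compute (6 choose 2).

15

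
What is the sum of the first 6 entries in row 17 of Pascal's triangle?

9402

1 + 17 + 136 + 680 + 2380 + 6188 = 9402.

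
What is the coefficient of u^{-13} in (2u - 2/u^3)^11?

946176

General term: C(11,j)·(2u)^j·(-2/u^3)^(11-j), with u-exponent 1j − 3(11−j) = 4j − 33.
Set 4j − 33 = -13: j = 5.
C(11,5) = 462; 2^5 = 32; (-2)^6 = 64.
Coefficient = 462 · 32 · 64 = 946176.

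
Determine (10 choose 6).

210

C(10,6) = C(10,4) by symmetry.
C(10,4) = (10·9·8·7) / 4! = 5040 / 24 = 210.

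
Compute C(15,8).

6435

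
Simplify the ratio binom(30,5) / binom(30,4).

C(n,k+1)/C(n,k) = (n−k)/(k+1) = (30−4)/(4+1) = 26/5.

26/5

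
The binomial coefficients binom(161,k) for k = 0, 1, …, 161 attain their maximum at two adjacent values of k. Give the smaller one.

For odd n = 161, C(161,k) peaks at k = (n−1)/2 and (n+1)/2; the smaller is 80.

80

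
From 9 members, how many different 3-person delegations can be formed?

84

This is C(9,3) = 84.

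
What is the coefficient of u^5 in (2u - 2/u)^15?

-98402304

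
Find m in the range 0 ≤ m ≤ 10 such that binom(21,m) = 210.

2

C(21,m) increases on 0 ≤ m ≤ 10. C(21,1) = 21 and C(21,2) = 210, so m = 2.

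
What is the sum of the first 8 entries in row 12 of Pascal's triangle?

3302

1 + 12 + 66 + 220 + 495 + 792 + 924 + 792 = 3302.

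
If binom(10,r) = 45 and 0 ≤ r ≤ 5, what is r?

C(10,r) increases on 0 ≤ r ≤ 5. C(10,1) = 10 and C(10,2) = 45, so r = 2.

2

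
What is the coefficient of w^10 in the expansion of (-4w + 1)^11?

11534336

The general term is C(11,j)·(-4w)^j·(1)^(11-j); the w^10 term has j = 10.
C(11,10) = 11.
Coefficient = C(11,10) · (-4)^10 = 11 · 1048576 = 11534336.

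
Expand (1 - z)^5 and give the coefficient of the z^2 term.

10

The general term is C(5,j)·(1)^j·(-z)^(5-j); the z^2 term has j = 3.
C(5,3) = 10.
Coefficient = C(5,3) = 10.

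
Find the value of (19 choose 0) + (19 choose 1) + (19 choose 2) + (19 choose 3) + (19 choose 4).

5036

1 + 19 + 171 + 969 + 3876 = 5036.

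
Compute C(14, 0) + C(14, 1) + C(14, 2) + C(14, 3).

470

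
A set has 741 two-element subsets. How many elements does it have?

39

n(n−1)/2 = 741 ⇒ n(n−1) = 1482. Since 39·38 = 1482, n = 39.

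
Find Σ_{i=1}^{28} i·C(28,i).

Since i·C(28,i) = 28·C(27,i−1), the sum is 28·2^27 = 28·134217728 = 3758096384.

3758096384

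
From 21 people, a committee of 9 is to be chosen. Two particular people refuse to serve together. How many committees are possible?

243542

All 9-subsets: C(21,9) = 293930. Those containing both fixed elements: C(19,7) = 50388.
293930 − 50388 = 243542.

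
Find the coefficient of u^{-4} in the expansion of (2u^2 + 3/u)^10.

General term: C(10,j)·(2u^2)^j·(3/u)^(10-j), with u-exponent 2j − 1(10−j) = 3j − 10.
Set 3j − 10 = -4: j = 2.
C(10,2) = 45; 2^2 = 4; 3^8 = 6561.
Coefficient = 45 · 4 · 6561 = 1180980.

1180980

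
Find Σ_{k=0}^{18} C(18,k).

262144

Setting x = 1 in (1+x)^18 gives Σ C(18,k) = 2^18 = 262144.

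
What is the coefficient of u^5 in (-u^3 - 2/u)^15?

-3075072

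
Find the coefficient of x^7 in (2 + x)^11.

5280

The general term is C(11,j)·(2)^j·(x)^(11-j); the x^7 term has j = 4.
C(11,4) = 330.
Coefficient = C(11,4) · 2^4 = 330 · 16 = 5280.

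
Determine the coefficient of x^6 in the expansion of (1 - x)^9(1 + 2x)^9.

1176

Coefficient of x^6 = Σ_{j} C(9,j)·(-1)^j·C(9,6-j)·2^(6-j) for j from 0 to 6.
= 5376 + (-36288) + 72576 + (-56448) + 18144 + (-2268) + 84 = 1176.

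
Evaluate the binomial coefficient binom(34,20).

1391975640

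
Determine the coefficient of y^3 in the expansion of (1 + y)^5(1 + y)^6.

165

Coefficient of y^3 = Σ_{j} C(5,j)·C(6,3-j) for j from 0 to 3.
= 20 + 75 + 60 + 10 = 165.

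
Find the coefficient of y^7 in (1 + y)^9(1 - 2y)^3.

36

Coefficient of y^7 = Σ_{j} C(9,j)·1^j·C(3,7-j)·(-2)^(7-j) for j from 4 to 7.
= (-1008) + 1512 + (-504) + 36 = 36.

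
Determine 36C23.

2310789600

C(36,23) = C(36,13) by symmetry.
C(36,13) = (36·35·34·33·32·31·30·29·28·27·26·25·24) / 13! = 14389334903623680000 / 6227020800 = 2310789600.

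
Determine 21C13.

C(21,13) = C(21,8) by symmetry.
C(21,8) = (21·20·19·18·17·16·15·14) / 8! = 8204716800 / 40320 = 203490.

203490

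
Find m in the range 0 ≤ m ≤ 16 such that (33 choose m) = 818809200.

C(33,m) increases on 0 ≤ m ≤ 16. C(33,13) = 573166440 and C(33,14) = 818809200, so m = 14.

14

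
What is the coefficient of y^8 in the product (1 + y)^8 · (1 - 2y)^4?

-63

Coefficient of y^8 = Σ_{j} C(8,j)·1^j·C(4,8-j)·(-2)^(8-j) for j from 4 to 8.
= 1120 + (-1792) + 672 + (-64) + 1 = -63.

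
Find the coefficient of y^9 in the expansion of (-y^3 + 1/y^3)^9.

84

General term: C(9,j)·(-y^3)^j·(1/y^3)^(9-j), with y-exponent 3j − 3(9−j) = 6j − 27.
Set 6j − 27 = 9: j = 6.
C(9,6) = 84; (-1)^6 = 1; 1^3 = 1.
Coefficient = 84 · 1 · 1 = 84.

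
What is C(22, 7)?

170544

C(22,7) = (22·21·20·19·18·17·16) / 7! = 859541760 / 5040 = 170544.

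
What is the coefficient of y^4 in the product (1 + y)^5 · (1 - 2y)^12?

Coefficient of y^4 = Σ_{j} C(5,j)·1^j·C(12,4-j)·(-2)^(4-j) for j from 0 to 4.
= 7920 + (-8800) + 2640 + (-240) + 5 = 1525.

1525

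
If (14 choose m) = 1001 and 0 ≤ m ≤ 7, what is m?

4

C(14,m) increases on 0 ≤ m ≤ 7. C(14,3) = 364 and C(14,4) = 1001, so m = 4.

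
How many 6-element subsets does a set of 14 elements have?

C(14,6) = (14·13·12·11·10·9) / 6! = 2162160 / 720 = 3003.

3003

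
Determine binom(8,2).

28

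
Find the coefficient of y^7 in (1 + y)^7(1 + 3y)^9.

1593946

Coefficient of y^7 = Σ_{j} C(7,j)·1^j·C(9,7-j)·3^(7-j) for j from 0 to 7.
= 78732 + 428652 + 642978 + 357210 + 79380 + 6804 + 189 + 1 = 1593946.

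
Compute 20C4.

4845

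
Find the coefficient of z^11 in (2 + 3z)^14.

515852064

The general term is C(14,j)·(2)^j·(3z)^(14-j); the z^11 term has j = 3.
C(14,3) = 364.
Coefficient = C(14,3) · 2^3 · 3^11 = 364 · 8 · 177147 = 515852064.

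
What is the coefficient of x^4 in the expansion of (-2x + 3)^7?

15120

The general term is C(7,j)·(-2x)^j·(3)^(7-j); the x^4 term has j = 4.
C(7,4) = 35.
Coefficient = C(7,4) · (-2)^4 · 3^3 = 35 · 16 · 27 = 15120.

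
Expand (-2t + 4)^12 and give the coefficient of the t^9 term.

-7208960

The general term is C(12,j)·(-2t)^j·(4)^(12-j); the t^9 term has j = 9.
C(12,9) = 220.
Coefficient = C(12,9) · (-2)^9 · 4^3 = 220 · (-512) · 64 = -7208960.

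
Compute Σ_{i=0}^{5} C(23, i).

1 + 23 + 253 + 1771 + 8855 + 33649 = 44552.

44552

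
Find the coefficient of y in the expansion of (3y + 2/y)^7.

22680

General term: C(7,j)·(3y)^j·(2/y)^(7-j), with y-exponent 1j − 1(7−j) = 2j − 7.
Set 2j − 7 = 1: j = 4.
C(7,4) = 35; 3^4 = 81; 2^3 = 8.
Coefficient = 35 · 81 · 8 = 22680.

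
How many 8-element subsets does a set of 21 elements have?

C(21,8) = (21·20·19·18·17·16·15·14) / 8! = 8204716800 / 40320 = 203490.

203490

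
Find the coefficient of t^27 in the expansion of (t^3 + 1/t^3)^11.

General term: C(11,j)·(t^3)^j·(1/t^3)^(11-j), with t-exponent 3j − 3(11−j) = 6j − 33.
Set 6j − 33 = 27: j = 10.
C(11,10) = 11; 1^10 = 1; 1^1 = 1.
Coefficient = 11 · 1 · 1 = 11.

11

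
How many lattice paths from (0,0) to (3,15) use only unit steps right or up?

Each path is a sequence of 18 steps with 3 rights: C(18,3) = 816.

816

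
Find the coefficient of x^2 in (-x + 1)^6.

15

The general term is C(6,j)·(-x)^j·(1)^(6-j); the x^2 term has j = 2.
C(6,2) = 15.
Coefficient = C(6,2) = 15.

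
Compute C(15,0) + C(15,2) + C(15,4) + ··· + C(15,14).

Half of (1+1)^15 + (1−1)^15 gives the even-index sum: 2^14 = 16384.

16384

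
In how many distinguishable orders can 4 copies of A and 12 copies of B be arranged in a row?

1820

Choose positions for the A's: C(16,4) = 1820.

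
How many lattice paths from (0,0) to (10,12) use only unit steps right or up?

Each path is a sequence of 22 steps with 10 rights: C(22,10) = 646646.

646646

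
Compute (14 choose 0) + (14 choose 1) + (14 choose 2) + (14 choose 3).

1 + 14 + 91 + 364 = 470.

470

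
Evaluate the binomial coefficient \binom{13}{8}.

1287

C(13,8) = C(13,5) by symmetry.
C(13,5) = (13·12·11·10·9) / 5! = 154440 / 120 = 1287.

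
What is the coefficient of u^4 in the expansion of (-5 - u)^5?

-25

The general term is C(5,j)·(-5)^j·(-u)^(5-j); the u^4 term has j = 1.
C(5,1) = 5.
Coefficient = C(5,1) · (-5)^1 = 5 · (-5) = -25.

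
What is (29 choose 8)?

4292145

C(29,8) = (29·28·27·26·25·24·23·22) / 8! = 173059286400 / 40320 = 4292145.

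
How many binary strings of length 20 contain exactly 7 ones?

Choose the 7 positions: C(20,7) = 77520.

77520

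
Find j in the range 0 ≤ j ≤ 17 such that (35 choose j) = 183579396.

10

C(35,j) increases on 0 ≤ j ≤ 17. C(35,9) = 70607460 and C(35,10) = 183579396, so j = 10.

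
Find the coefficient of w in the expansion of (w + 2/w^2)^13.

11440

General term: C(13,j)·(w)^j·(2/w^2)^(13-j), with w-exponent 1j − 2(13−j) = 3j − 26.
Set 3j − 26 = 1: j = 9.
C(13,9) = 715; 1^9 = 1; 2^4 = 16.
Coefficient = 715 · 1 · 16 = 11440.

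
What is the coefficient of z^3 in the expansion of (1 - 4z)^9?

-5376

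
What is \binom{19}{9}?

92378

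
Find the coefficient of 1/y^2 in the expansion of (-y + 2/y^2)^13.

41184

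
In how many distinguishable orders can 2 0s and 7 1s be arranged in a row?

Choose positions for the 0s: C(9,2) = 36.

36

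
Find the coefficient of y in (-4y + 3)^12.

The general term is C(12,j)·(-4y)^j·(3)^(12-j); the y^1 term has j = 1.
C(12,1) = 12.
Coefficient = C(12,1) · (-4)^1 · 3^11 = 12 · (-4) · 177147 = -8503056.

-8503056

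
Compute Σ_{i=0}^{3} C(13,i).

1 + 13 + 78 + 286 = 378.

378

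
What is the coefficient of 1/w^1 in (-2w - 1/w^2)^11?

General term: C(11,j)·(-2w)^j·(-1/w^2)^(11-j), with w-exponent 1j − 2(11−j) = 3j − 22.
Set 3j − 22 = -1: j = 7.
C(11,7) = 330; (-2)^7 = -128; (-1)^4 = 1.
Coefficient = 330 · (-128) · 1 = -42240.

-42240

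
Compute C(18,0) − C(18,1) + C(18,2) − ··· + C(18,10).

19448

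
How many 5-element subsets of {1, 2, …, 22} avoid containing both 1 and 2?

All 5-subsets: C(22,5) = 26334. Those containing both fixed elements: C(20,3) = 1140.
26334 − 1140 = 25194.

25194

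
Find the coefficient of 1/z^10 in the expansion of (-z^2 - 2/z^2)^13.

-366080

General term: C(13,j)·(-z^2)^j·(-2/z^2)^(13-j), with z-exponent 2j − 2(13−j) = 4j − 26.
Set 4j − 26 = -10: j = 4.
C(13,4) = 715; (-1)^4 = 1; (-2)^9 = -512.
Coefficient = 715 · 1 · (-512) = -366080.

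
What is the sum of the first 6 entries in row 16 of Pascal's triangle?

1 + 16 + 120 + 560 + 1820 + 4368 = 6885.

6885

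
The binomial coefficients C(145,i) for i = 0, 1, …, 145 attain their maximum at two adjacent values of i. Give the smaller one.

72

For odd n = 145, C(145,i) peaks at i = (n−1)/2 and (n+1)/2; the smaller is 72.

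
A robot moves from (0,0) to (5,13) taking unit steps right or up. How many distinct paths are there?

Each path is a sequence of 18 steps with 5 rights: C(18,5) = 8568.

8568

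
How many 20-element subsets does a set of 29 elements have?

10015005

C(29,20) = C(29,9) by symmetry.
C(29,9) = (29·28·27·26·25·24·23·22·21) / 9! = 3634245014400 / 362880 = 10015005.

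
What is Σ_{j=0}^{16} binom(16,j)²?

Σ C(16,j)² is the coefficient of x^16 in (1+x)^16(1+x)^16 = (1+x)^32, i.e. C(32,16) = 601080390.

601080390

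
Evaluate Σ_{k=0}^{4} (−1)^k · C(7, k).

15

The partial alternating sum Σ_{k=0}^{4} (−1)^k C(7,k) = (−1)^4 C(6,4) = 15.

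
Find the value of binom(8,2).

28

C(8,2) = (8·7) / 2! = 56 / 2 = 28.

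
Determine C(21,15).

C(21,15) = C(21,6) by symmetry.
C(21,6) = (21·20·19·18·17·16) / 6! = 39070080 / 720 = 54264.

54264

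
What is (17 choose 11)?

12376

C(17,11) = C(17,6) by symmetry.
C(17,6) = (17·16·15·14·13·12) / 6! = 8910720 / 720 = 12376.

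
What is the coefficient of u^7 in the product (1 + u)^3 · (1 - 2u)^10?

Coefficient of u^7 = Σ_{j} C(3,j)·1^j·C(10,7-j)·(-2)^(7-j) for j from 0 to 3.
= (-15360) + 40320 + (-24192) + 3360 = 4128.

4128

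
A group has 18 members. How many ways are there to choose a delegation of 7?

This is C(18,7) = 31824.

31824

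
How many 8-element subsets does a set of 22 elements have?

319770

C(22,8) = (22·21·20·19·18·17·16·15) / 8! = 12893126400 / 40320 = 319770.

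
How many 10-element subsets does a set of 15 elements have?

C(15,10) = C(15,5) by symmetry.
C(15,5) = (15·14·13·12·11) / 5! = 360360 / 120 = 3003.

3003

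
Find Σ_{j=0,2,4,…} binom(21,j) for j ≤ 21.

1048576

Half of (1+1)^21 + (1−1)^21 gives the even-index sum: 2^20 = 1048576.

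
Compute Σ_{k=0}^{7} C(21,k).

198440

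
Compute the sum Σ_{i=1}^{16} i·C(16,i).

524288

Since i·C(16,i) = 16·C(15,i−1), the sum is 16·2^15 = 16·32768 = 524288.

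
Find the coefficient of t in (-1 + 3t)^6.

The general term is C(6,j)·(-1)^j·(3t)^(6-j); the t^1 term has j = 5.
C(6,5) = 6.
Coefficient = C(6,5) · (-1)^5 · 3^1 = 6 · (-1) · 3 = -18.

-18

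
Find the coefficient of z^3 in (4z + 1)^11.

10560

The general term is C(11,j)·(4z)^j·(1)^(11-j); the z^3 term has j = 3.
C(11,3) = 165.
Coefficient = C(11,3) · 4^3 = 165 · 64 = 10560.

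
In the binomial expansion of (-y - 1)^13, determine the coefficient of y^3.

-286

The general term is C(13,j)·(-y)^j·(-1)^(13-j); the y^3 term has j = 3.
C(13,3) = 286.
Coefficient = C(13,3) · (-1)^3 = 286 · (-1) = -286.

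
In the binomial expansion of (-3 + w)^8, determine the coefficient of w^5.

-1512

The general term is C(8,j)·(-3)^j·(w)^(8-j); the w^5 term has j = 3.
C(8,3) = 56.
Coefficient = C(8,3) · (-3)^3 = 56 · (-27) = -1512.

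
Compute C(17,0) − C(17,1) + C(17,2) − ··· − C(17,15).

The partial alternating sum Σ_{k=0}^{15} (−1)^k C(17,k) = (−1)^15 C(16,15) = -16.

-16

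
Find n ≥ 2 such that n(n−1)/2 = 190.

n(n−1)/2 = 190 ⇒ n(n−1) = 380. Since 20·19 = 380, n = 20.

20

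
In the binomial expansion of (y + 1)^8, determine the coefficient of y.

8

The general term is C(8,j)·(y)^j·(1)^(8-j); the y^1 term has j = 1.
C(8,1) = 8.
Coefficient = C(8,1) = 8.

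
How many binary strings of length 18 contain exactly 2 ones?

153

Choose the 2 positions: C(18,2) = 153.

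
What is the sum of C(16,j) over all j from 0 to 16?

65536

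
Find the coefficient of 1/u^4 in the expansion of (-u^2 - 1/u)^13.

General term: C(13,j)·(-u^2)^j·(-1/u)^(13-j), with u-exponent 2j − 1(13−j) = 3j − 13.
Set 3j − 13 = -4: j = 3.
C(13,3) = 286; (-1)^3 = -1; (-1)^10 = 1.
Coefficient = 286 · (-1) · 1 = -286.

-286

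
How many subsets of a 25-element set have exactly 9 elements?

Choose the 9 positions: C(25,9) = 2042975.

2042975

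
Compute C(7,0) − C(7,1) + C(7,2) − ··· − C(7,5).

The partial alternating sum Σ_{k=0}^{5} (−1)^k C(7,k) = (−1)^5 C(6,5) = -6.

-6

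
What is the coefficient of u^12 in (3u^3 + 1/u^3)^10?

General term: C(10,j)·(3u^3)^j·(1/u^3)^(10-j), with u-exponent 3j − 3(10−j) = 6j − 30.
Set 6j − 30 = 12: j = 7.
C(10,7) = 120; 3^7 = 2187; 1^3 = 1.
Coefficient = 120 · 2187 · 1 = 262440.

262440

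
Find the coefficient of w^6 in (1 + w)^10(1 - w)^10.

-120

Coefficient of w^6 = Σ_{j} C(10,j)·1^j·C(10,6-j)·(-1)^(6-j) for j from 0 to 6.
= 210 + (-2520) + 9450 + (-14400) + 9450 + (-2520) + 210 = -120.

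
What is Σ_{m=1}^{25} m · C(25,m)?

Differentiating (1+x)^25 and setting x=1: Σ m·C(25,m) = 25·2^24 = 419430400.

419430400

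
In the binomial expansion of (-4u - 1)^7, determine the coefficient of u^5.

The general term is C(7,j)·(-4u)^j·(-1)^(7-j); the u^5 term has j = 5.
C(7,5) = 21.
Coefficient = C(7,5) · (-4)^5 = 21 · (-1024) = -21504.

-21504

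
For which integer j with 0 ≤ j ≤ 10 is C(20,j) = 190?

2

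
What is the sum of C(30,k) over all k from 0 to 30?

The entries of row 30 sum to 2^30 = 1073741824.

1073741824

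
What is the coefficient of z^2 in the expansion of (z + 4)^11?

14417920

The general term is C(11,j)·(z)^j·(4)^(11-j); the z^2 term has j = 2.
C(11,2) = 55.
Coefficient = C(11,2) · 4^9 = 55 · 262144 = 14417920.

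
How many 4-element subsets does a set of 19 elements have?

C(19,4) = (19·18·17·16) / 4! = 93024 / 24 = 3876.

3876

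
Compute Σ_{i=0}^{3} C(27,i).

3304

1 + 27 + 351 + 2925 = 3304.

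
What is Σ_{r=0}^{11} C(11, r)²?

705432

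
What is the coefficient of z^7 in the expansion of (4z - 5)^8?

-655360

The general term is C(8,j)·(4z)^j·(-5)^(8-j); the z^7 term has j = 7.
C(8,7) = 8.
Coefficient = C(8,7) · 4^7 · (-5)^1 = 8 · 16384 · (-5) = -655360.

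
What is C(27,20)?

888030

C(27,20) = C(27,7) by symmetry.
C(27,7) = (27·26·25·24·23·22·21) / 7! = 4475671200 / 5040 = 888030.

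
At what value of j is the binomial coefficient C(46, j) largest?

23

C(46,j) is maximized at j = 46/2 = 23.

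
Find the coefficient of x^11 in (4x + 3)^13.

The general term is C(13,j)·(4x)^j·(3)^(13-j); the x^11 term has j = 11.
C(13,11) = 78.
Coefficient = C(13,11) · 4^11 · 3^2 = 78 · 4194304 · 9 = 2944401408.

2944401408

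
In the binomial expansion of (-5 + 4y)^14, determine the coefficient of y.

The general term is C(14,j)·(-5)^j·(4y)^(14-j); the y^1 term has j = 13.
C(14,13) = 14.
Coefficient = C(14,13) · (-5)^13 · 4^1 = 14 · (-1220703125) · 4 = -68359375000.

-68359375000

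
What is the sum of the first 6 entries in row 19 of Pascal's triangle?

16664

1 + 19 + 171 + 969 + 3876 + 11628 = 16664.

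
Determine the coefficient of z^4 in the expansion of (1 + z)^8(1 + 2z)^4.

1462

Coefficient of z^4 = Σ_{j} C(8,j)·1^j·C(4,4-j)·2^(4-j) for j from 0 to 4.
= 16 + 256 + 672 + 448 + 70 = 1462.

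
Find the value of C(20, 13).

77520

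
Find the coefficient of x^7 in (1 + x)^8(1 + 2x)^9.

329024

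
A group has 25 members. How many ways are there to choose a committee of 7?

480700

This is C(25,7) = 480700.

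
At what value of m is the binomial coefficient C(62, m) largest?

C(62,m) is maximized at m = 62/2 = 31.

31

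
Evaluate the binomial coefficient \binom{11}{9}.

55

C(11,9) = C(11,2) by symmetry.
C(11,2) = (11·10) / 2! = 110 / 2 = 55.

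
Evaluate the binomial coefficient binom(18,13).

C(18,13) = C(18,5) by symmetry.
C(18,5) = (18·17·16·15·14) / 5! = 1028160 / 120 = 8568.

8568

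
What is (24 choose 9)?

1307504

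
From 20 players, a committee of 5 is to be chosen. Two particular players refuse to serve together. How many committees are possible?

All 5-subsets: C(20,5) = 15504. Those containing both fixed elements: C(18,3) = 816.
15504 − 816 = 14688.

14688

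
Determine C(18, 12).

18564

C(18,12) = C(18,6) by symmetry.
C(18,6) = (18·17·16·15·14·13) / 6! = 13366080 / 720 = 18564.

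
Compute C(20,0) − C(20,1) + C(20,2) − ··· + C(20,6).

The partial alternating sum Σ_{k=0}^{6} (−1)^k C(20,k) = (−1)^6 C(19,6) = 27132.

27132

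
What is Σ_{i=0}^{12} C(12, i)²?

By Vandermonde's identity, Σ C(12,i)² = C(24,12) = 2704156.

2704156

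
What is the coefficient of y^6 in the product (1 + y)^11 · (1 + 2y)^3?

Coefficient of y^6 = Σ_{j} C(11,j)·1^j·C(3,6-j)·2^(6-j) for j from 3 to 6.
= 1320 + 3960 + 2772 + 462 = 8514.

8514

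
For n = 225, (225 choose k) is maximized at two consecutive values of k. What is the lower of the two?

112

For odd n = 225, C(225,k) peaks at k = (n−1)/2 and (n+1)/2; the lower is 112.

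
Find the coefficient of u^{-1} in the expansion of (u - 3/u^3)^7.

General term: C(7,j)·(u)^j·(-3/u^3)^(7-j), with u-exponent 1j − 3(7−j) = 4j − 21.
Set 4j − 21 = -1: j = 5.
C(7,5) = 21; 1^5 = 1; (-3)^2 = 9.
Coefficient = 21 · 1 · 9 = 189.

189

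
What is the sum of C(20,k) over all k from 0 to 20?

1048576

Setting x = 1 in (1+x)^20 gives Σ C(20,k) = 2^20 = 1048576.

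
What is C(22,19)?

C(22,19) = C(22,3) by symmetry.
C(22,3) = (22·21·20) / 3! = 9240 / 6 = 1540.

1540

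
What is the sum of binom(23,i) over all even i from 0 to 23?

Half of (1+1)^23 + (1−1)^23 gives the even-index sum: 2^22 = 4194304.

4194304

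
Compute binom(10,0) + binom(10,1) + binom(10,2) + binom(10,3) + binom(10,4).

1 + 10 + 45 + 120 + 210 = 386.

386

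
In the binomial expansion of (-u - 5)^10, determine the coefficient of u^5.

The general term is C(10,j)·(-u)^j·(-5)^(10-j); the u^5 term has j = 5.
C(10,5) = 252.
Coefficient = C(10,5) · (-1)^5 · (-5)^5 = 252 · (-1) · (-3125) = 787500.

787500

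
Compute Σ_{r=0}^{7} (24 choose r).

536155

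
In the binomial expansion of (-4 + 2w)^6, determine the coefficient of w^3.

The general term is C(6,j)·(-4)^j·(2w)^(6-j); the w^3 term has j = 3.
C(6,3) = 20.
Coefficient = C(6,3) · (-4)^3 · 2^3 = 20 · (-64) · 8 = -10240.

-10240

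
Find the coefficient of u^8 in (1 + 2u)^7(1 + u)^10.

Coefficient of u^8 = Σ_{j} C(7,j)·2^j·C(10,8-j)·1^(8-j) for j from 0 to 7.
= 45 + 1680 + 17640 + 70560 + 117600 + 80640 + 20160 + 1280 = 309605.

309605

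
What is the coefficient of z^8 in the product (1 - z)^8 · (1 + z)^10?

Coefficient of z^8 = Σ_{j} C(8,j)·(-1)^j·C(10,8-j)·1^(8-j) for j from 0 to 8.
= 45 + (-960) + 5880 + (-14112) + 14700 + (-6720) + 1260 + (-80) + 1 = 14.

14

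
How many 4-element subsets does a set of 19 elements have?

3876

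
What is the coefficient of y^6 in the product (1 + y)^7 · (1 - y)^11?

Coefficient of y^6 = Σ_{j} C(7,j)·1^j·C(11,6-j)·(-1)^(6-j) for j from 0 to 6.
= 462 + (-3234) + 6930 + (-5775) + 1925 + (-231) + 7 = 84.

84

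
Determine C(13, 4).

C(13,4) = (13·12·11·10) / 4! = 17160 / 24 = 715.

715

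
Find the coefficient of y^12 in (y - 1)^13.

-13

The general term is C(13,j)·(y)^j·(-1)^(13-j); the y^12 term has j = 12.
C(13,12) = 13.
Coefficient = C(13,12) · (-1)^1 = 13 · (-1) = -13.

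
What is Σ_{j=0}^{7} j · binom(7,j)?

Since j·C(7,j) = 7·C(6,j−1), the sum is 7·2^6 = 7·64 = 448.

448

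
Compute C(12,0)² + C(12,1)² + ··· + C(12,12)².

2704156

Σ C(12,r)² is the coefficient of x^12 in (1+x)^12(1+x)^12 = (1+x)^24, i.e. C(24,12) = 2704156.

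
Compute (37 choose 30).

10295472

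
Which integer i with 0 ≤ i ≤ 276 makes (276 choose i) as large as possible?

138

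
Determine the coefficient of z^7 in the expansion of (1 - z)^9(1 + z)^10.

-84

Coefficient of z^7 = Σ_{j} C(9,j)·(-1)^j·C(10,7-j)·1^(7-j) for j from 0 to 7.
= 120 + (-1890) + 9072 + (-17640) + 15120 + (-5670) + 840 + (-36) = -84.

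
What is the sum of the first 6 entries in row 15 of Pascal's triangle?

4944

1 + 15 + 105 + 455 + 1365 + 3003 = 4944.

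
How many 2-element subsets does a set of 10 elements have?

45

C(10,2) = (10·9) / 2! = 90 / 2 = 45.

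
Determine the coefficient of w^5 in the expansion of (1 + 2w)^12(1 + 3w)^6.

578682

Coefficient of w^5 = Σ_{j} C(12,j)·2^j·C(6,5-j)·3^(5-j) for j from 0 to 5.
= 1458 + 29160 + 142560 + 237600 + 142560 + 25344 = 578682.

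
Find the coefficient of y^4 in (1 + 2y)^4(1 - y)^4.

1

Coefficient of y^4 = Σ_{j} C(4,j)·2^j·C(4,4-j)·(-1)^(4-j) for j from 0 to 4.
= 1 + (-32) + 144 + (-128) + 16 = 1.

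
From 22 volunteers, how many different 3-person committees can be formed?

1540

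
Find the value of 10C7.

120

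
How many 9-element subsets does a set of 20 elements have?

167960

C(20,9) = (20·19·18·17·16·15·14·13·12) / 9! = 60949324800 / 362880 = 167960.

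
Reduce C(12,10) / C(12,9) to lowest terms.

C(n,k+1)/C(n,k) = (n−k)/(k+1) = (12−9)/(9+1) = 3/10.

3/10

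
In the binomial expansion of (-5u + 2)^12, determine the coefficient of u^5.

The general term is C(12,j)·(-5u)^j·(2)^(12-j); the u^5 term has j = 5.
C(12,5) = 792.
Coefficient = C(12,5) · (-5)^5 · 2^7 = 792 · (-3125) · 128 = -316800000.

-316800000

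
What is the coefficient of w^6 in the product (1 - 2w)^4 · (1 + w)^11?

286

Coefficient of w^6 = Σ_{j} C(4,j)·(-2)^j·C(11,6-j)·1^(6-j) for j from 0 to 4.
= 462 + (-3696) + 7920 + (-5280) + 880 = 286.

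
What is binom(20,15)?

15504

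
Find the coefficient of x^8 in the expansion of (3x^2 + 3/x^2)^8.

183708

General term: C(8,j)·(3x^2)^j·(3/x^2)^(8-j), with x-exponent 2j − 2(8−j) = 4j − 16.
Set 4j − 16 = 8: j = 6.
C(8,6) = 28; 3^6 = 729; 3^2 = 9.
Coefficient = 28 · 729 · 9 = 183708.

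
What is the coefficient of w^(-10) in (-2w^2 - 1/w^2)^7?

-14

General term: C(7,j)·(-2w^2)^j·(-1/w^2)^(7-j), with w-exponent 2j − 2(7−j) = 4j − 14.
Set 4j − 14 = -10: j = 1.
C(7,1) = 7; (-2)^1 = -2; (-1)^6 = 1.
Coefficient = 7 · (-2) · 1 = -14.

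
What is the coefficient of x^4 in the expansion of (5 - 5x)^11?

16113281250

The general term is C(11,j)·(5)^j·(-5x)^(11-j); the x^4 term has j = 7.
C(11,7) = 330.
Coefficient = C(11,7) · 5^7 · (-5)^4 = 330 · 78125 · 625 = 16113281250.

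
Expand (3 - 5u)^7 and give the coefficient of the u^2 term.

The general term is C(7,j)·(3)^j·(-5u)^(7-j); the u^2 term has j = 5.
C(7,5) = 21.
Coefficient = C(7,5) · 3^5 · (-5)^2 = 21 · 243 · 25 = 127575.

127575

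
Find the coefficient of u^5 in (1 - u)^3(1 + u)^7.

0

Coefficient of u^5 = Σ_{j} C(3,j)·(-1)^j·C(7,5-j)·1^(5-j) for j from 0 to 3.
= 21 + (-105) + 105 + (-21) = 0.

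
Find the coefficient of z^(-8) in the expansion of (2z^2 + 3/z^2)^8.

General term: C(8,j)·(2z^2)^j·(3/z^2)^(8-j), with z-exponent 2j − 2(8−j) = 4j − 16.
Set 4j − 16 = -8: j = 2.
C(8,2) = 28; 2^2 = 4; 3^6 = 729.
Coefficient = 28 · 4 · 729 = 81648.

81648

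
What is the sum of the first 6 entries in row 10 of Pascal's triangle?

1 + 10 + 45 + 120 + 210 + 252 = 638.

638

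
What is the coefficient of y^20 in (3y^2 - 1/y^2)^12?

-2125764

General term: C(12,j)·(3y^2)^j·(-1/y^2)^(12-j), with y-exponent 2j − 2(12−j) = 4j − 24.
Set 4j − 24 = 20: j = 11.
C(12,11) = 12; 3^11 = 177147; (-1)^1 = -1.
Coefficient = 12 · 177147 · (-1) = -2125764.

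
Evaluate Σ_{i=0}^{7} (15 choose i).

16384

1 + 15 + 105 + 455 + 1365 + 3003 + 5005 + 6435 = 16384.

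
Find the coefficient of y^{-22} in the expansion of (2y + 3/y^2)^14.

193444524

General term: C(14,j)·(2y)^j·(3/y^2)^(14-j), with y-exponent 1j − 2(14−j) = 3j − 28.
Set 3j − 28 = -22: j = 2.
C(14,2) = 91; 2^2 = 4; 3^12 = 531441.
Coefficient = 91 · 4 · 531441 = 193444524.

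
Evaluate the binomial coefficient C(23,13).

1144066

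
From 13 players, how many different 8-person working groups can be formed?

1287

This is C(13,8) = 1287.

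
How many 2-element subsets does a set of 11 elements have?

55

C(11,2) = (11·10) / 2! = 110 / 2 = 55.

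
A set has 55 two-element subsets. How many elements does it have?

11

n(n−1)/2 = 55 ⇒ n(n−1) = 110. Since 11·10 = 110, n = 11.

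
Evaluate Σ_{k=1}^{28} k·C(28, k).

Differentiating (1+x)^28 and setting x=1: Σ k·C(28,k) = 28·2^27 = 3758096384.

3758096384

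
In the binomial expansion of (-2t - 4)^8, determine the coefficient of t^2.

The general term is C(8,j)·(-2t)^j·(-4)^(8-j); the t^2 term has j = 2.
C(8,2) = 28.
Coefficient = C(8,2) · (-2)^2 · (-4)^6 = 28 · 4 · 4096 = 458752.

458752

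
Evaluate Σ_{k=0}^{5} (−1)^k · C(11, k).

-252

The partial alternating sum Σ_{k=0}^{5} (−1)^k C(11,k) = (−1)^5 C(10,5) = -252.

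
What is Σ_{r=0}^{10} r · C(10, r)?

Since r·C(10,r) = 10·C(9,r−1), the sum is 10·2^9 = 10·512 = 5120.

5120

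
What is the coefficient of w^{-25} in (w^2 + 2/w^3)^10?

5120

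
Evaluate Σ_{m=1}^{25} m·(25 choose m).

Differentiating (1+x)^25 and setting x=1: Σ m·C(25,m) = 25·2^24 = 419430400.

419430400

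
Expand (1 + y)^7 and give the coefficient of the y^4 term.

35

The general term is C(7,j)·(1)^j·(y)^(7-j); the y^4 term has j = 3.
C(7,3) = 35.
Coefficient = C(7,3) = 35.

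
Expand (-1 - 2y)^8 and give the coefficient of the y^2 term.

112

The general term is C(8,j)·(-1)^j·(-2y)^(8-j); the y^2 term has j = 6.
C(8,6) = 28.
Coefficient = C(8,6) · (-2)^2 = 28 · 4 = 112.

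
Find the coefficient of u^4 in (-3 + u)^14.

59108049

The general term is C(14,j)·(-3)^j·(u)^(14-j); the u^4 term has j = 10.
C(14,10) = 1001.
Coefficient = C(14,10) · (-3)^10 = 1001 · 59049 = 59108049.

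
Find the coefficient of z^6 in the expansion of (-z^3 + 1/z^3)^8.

General term: C(8,j)·(-z^3)^j·(1/z^3)^(8-j), with z-exponent 3j − 3(8−j) = 6j − 24.
Set 6j − 24 = 6: j = 5.
C(8,5) = 56; (-1)^5 = -1; 1^3 = 1.
Coefficient = 56 · (-1) · 1 = -56.

-56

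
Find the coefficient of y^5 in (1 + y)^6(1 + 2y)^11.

Coefficient of y^5 = Σ_{j} C(6,j)·1^j·C(11,5-j)·2^(5-j) for j from 0 to 5.
= 14784 + 31680 + 19800 + 4400 + 330 + 6 = 71000.

71000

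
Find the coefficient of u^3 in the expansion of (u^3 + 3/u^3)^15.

14073345

General term: C(15,j)·(u^3)^j·(3/u^3)^(15-j), with u-exponent 3j − 3(15−j) = 6j − 45.
Set 6j − 45 = 3: j = 8.
C(15,8) = 6435; 1^8 = 1; 3^7 = 2187.
Coefficient = 6435 · 1 · 2187 = 14073345.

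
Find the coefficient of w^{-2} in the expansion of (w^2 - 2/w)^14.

General term: C(14,j)·(w^2)^j·(-2/w)^(14-j), with w-exponent 2j − 1(14−j) = 3j − 14.
Set 3j − 14 = -2: j = 4.
C(14,4) = 1001; 1^4 = 1; (-2)^10 = 1024.
Coefficient = 1001 · 1 · 1024 = 1025024.

1025024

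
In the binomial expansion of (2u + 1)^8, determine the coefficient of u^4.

1120

The general term is C(8,j)·(2u)^j·(1)^(8-j); the u^4 term has j = 4.
C(8,4) = 70.
Coefficient = C(8,4) · 2^4 = 70 · 16 = 1120.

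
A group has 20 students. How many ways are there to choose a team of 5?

15504

This is C(20,5) = 15504.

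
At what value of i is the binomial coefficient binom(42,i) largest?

C(42,i) is maximized at i = 42/2 = 21.

21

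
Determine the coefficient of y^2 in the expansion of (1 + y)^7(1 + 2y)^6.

Coefficient of y^2 = Σ_{j} C(7,j)·1^j·C(6,2-j)·2^(2-j) for j from 0 to 2.
= 60 + 84 + 21 = 165.

165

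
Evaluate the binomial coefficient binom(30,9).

14307150

C(30,9) = (30·29·28·27·26·25·24·23·22) / 9! = 5191778592000 / 362880 = 14307150.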